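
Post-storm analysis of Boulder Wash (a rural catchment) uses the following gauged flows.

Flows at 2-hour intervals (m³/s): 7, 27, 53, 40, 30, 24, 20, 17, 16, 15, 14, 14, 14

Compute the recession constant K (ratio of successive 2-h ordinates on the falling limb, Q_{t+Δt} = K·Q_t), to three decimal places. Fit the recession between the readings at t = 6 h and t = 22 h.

K ≈ 0.877

Using the recession-limb readings at t = 6 h and t = 22 h: Q falls from 40 to 14 m³/s over 8 intervals.
K = (Q₂/Q₁)^(1/8) = (14/40)^(1/8) = 0.877.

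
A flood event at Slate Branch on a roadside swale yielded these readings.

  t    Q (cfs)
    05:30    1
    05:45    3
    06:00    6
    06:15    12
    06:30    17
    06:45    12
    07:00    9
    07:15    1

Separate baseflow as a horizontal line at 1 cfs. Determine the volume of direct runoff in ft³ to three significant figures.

Direct-runoff ordinates (Q − Q_b): 0.0, 2.0, 5.0, 11.0, 16.0, 11.0, 8.0, 0.0 cfs.
ΣQ_DR = 53.00 cfs.
With Δt = 0.25 h = 900 s, V = ΣQ_DR · Δt = 53.00 × 900 = 47700 ft³.

V ≈ 47700 ft³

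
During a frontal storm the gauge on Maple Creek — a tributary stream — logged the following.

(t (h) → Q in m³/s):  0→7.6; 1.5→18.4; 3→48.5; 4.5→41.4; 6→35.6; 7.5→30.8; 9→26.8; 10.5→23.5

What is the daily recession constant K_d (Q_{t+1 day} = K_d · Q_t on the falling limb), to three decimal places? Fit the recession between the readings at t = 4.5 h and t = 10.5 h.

Between t = 4.5 h and t = 10.5 h the flow falls from 41.4 to 23.5 m³/s over 4×1.5 h = 6 h.
Per-interval ratio K = (23.5/41.4)^(1/4) = 0.8680; K_d = K^(24/1.5) = 0.104.

K_d ≈ 0.104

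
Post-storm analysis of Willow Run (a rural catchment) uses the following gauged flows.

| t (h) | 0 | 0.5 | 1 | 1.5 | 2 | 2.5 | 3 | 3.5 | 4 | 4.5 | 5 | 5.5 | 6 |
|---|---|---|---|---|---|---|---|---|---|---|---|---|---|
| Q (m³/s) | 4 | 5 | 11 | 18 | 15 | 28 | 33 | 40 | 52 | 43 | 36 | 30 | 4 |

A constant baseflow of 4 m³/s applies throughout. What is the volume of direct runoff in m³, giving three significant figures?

Direct-runoff ordinates (Q − Q_b): 0.0, 1.0, 7.0, 14.0, 11.0, 24.0, 29.0, 36.0, 48.0, 39.0, 32.0, 26.0, 0.0 m³/s.
ΣQ_DR = 267.0 m³/s.
With Δt = 0.5 h = 1800 s, V = ΣQ_DR · Δt = 267.0 × 1800 = 4.81 × 10^5 m³.

V ≈ 4.81 × 10^5 m³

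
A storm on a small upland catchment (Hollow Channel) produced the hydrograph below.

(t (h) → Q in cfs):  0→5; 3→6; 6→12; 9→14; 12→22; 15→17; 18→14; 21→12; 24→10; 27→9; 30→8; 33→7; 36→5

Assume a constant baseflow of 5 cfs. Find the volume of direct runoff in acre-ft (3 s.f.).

V ≈ 18.8 acre-ft

Direct-runoff ordinates (Q − Q_b): 0.0, 1.0, 7.0, 9.0, 17.0, 12.0, 9.0, 7.0, 5.0, 4.0, 3.0, 2.0, 0.0 cfs.
ΣQ_DR = 76.00 cfs.
With Δt = 3 h = 10800 s, V = ΣQ_DR · Δt = 76.00 × 10800 = 8.21 × 10^5 ft³ = 18.8 acre-ft.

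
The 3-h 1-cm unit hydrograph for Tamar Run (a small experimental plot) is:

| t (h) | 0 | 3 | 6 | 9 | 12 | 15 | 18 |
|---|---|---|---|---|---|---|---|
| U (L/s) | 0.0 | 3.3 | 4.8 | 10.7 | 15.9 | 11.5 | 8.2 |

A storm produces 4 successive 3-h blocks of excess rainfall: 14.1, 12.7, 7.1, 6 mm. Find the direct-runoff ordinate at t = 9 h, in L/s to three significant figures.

By discrete convolution, Q_j = Σ (P_i / 10 mm) · U_{j−i}.
At t = 9 h (j=3): Q = (14.1/10)·10.7 + (12.7/10)·4.8 + (7.1/10)·3.3 + (6/10)·0.0 = 23.5 L/s.

Q ≈ 23.5 L/s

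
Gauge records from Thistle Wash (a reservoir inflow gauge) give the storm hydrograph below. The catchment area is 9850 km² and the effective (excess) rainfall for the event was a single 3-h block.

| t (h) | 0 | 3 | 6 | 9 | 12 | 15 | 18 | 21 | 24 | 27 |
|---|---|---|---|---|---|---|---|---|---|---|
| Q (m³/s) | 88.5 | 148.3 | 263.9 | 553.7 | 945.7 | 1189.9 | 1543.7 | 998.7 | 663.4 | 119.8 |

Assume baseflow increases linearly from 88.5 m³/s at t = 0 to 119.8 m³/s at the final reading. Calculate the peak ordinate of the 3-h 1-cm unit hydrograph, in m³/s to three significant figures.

U_p ≈ 2390 m³/s

Direct runoff: 0.00, 56.32, 168.44, 454.77, 843.29, 1084.01, 1434.33, 885.86, 547.08, 0.00 m³/s; ΣQ_DR = 5474 m³/s, peak = 1434.33 m³/s.
Runoff depth d = ΣQ_DR·Δt / A = 5474 × 10800 / (9850 km²) = 6.002 mm.
The 1-cm UH is the DRH scaled by (10 mm)/d, so U_p = 1434.33 × 10/6.002 = 2390 m³/s.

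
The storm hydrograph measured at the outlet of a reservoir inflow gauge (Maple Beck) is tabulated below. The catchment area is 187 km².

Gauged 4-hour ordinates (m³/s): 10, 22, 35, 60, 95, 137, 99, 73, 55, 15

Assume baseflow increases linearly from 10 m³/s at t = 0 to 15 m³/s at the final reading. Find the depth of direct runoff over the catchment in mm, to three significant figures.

d ≈ 36.7 mm

Direct runoff: 0.00, 11.44, 23.89, 48.33, 82.78, 124.22, 85.67, 59.11, 40.56, 0.00 m³/s; ΣQ_DR = 476.0 m³/s.
V = ΣQ_DR · Δt = 476.0 × 14400 s = 6.854 × 10^6 m³.
Over A = 187 km², depth = V / A = 36.7 mm.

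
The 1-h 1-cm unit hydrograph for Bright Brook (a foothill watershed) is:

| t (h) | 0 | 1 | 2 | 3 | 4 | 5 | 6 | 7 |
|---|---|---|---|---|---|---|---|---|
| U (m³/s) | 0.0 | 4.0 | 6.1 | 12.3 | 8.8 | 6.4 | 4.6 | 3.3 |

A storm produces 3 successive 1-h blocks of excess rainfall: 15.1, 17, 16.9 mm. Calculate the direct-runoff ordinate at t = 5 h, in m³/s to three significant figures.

By discrete convolution, Q_j = Σ (P_i / 10 mm) · U_{j−i}.
At t = 5 h (j=5): Q = (15.1/10)·6.4 + (17/10)·8.8 + (16.9/10)·12.3 = 45.4 m³/s.

Q ≈ 45.4 m³/s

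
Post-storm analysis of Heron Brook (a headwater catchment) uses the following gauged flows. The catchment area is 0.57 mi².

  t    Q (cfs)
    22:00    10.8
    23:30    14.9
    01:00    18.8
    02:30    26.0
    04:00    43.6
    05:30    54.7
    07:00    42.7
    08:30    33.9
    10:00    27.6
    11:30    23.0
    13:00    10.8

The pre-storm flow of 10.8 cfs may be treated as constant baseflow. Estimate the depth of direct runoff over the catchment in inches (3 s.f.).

Direct runoff: 0.0, 4.1, 8.0, 15.2, 32.8, 43.9, 31.9, 23.1, 16.8, 12.2, 0.0 cfs; ΣQ_DR = 188.0 cfs.
V = ΣQ_DR · Δt = 188.0 × 5400 s = 1.015 × 10^6 ft³.
Over A = 0.57 mi², depth = V / A = 0.767 in.

d ≈ 0.767 in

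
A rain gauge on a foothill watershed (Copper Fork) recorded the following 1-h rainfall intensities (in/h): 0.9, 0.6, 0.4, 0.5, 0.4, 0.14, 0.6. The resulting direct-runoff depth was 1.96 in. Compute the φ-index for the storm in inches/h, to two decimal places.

φ ≈ 0.24 in/h

Only the 6 blocks with intensity above φ contribute runoff: 0.9, 0.6, 0.4, 0.5, 0.4, 0.6 in/h.
Σ(I−φ)·Δt = d  ⇒  (0.9+0.6+0.4+0.5+0.4+0.6 − 6φ)·1 = 1.96
φ = (3.400 − 1.96/1) / 6 = 0.24 in/h.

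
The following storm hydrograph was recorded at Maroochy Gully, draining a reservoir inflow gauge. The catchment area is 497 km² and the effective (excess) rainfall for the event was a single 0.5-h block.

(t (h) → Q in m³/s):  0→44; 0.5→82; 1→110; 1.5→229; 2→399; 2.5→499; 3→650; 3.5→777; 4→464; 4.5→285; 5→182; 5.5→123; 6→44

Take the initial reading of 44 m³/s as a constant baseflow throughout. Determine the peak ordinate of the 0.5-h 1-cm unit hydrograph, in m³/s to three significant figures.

Direct runoff: 0.0, 38.0, 66.0, 185.0, 355.0, 455.0, 606.0, 733.0, 420.0, 241.0, 138.0, 79.0, 0.0 m³/s; ΣQ_DR = 3316 m³/s, peak = 733.0 m³/s.
Runoff depth d = ΣQ_DR·Δt / A = 3316 × 1800 / (497 km²) = 12.01 mm.
The 1-cm UH is the DRH scaled by (10 mm)/d, so U_p = 733.0 × 10/12.01 = 610 m³/s.

U_p ≈ 610 m³/s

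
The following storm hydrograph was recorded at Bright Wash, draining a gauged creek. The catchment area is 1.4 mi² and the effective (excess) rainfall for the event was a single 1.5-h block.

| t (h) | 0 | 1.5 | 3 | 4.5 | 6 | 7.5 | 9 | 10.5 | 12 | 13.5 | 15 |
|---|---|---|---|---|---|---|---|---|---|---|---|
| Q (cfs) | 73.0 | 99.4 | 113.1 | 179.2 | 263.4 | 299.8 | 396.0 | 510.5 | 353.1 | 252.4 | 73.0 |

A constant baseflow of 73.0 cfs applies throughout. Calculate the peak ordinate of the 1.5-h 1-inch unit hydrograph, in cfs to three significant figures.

Direct runoff: 0.0, 26.4, 40.1, 106.2, 190.4, 226.8, 323.0, 437.5, 280.1, 179.4, 0.0 cfs; ΣQ_DR = 1810 cfs, peak = 437.5 cfs.
Runoff depth d = ΣQ_DR·Δt / A = 1810 × 5400 / (1.4 mi²) = 3.005 in.
The 1-inch UH is the DRH scaled by (1 in)/d, so U_p = 437.5 × 1/3.005 = 146 cfs.

U_p ≈ 146 cfs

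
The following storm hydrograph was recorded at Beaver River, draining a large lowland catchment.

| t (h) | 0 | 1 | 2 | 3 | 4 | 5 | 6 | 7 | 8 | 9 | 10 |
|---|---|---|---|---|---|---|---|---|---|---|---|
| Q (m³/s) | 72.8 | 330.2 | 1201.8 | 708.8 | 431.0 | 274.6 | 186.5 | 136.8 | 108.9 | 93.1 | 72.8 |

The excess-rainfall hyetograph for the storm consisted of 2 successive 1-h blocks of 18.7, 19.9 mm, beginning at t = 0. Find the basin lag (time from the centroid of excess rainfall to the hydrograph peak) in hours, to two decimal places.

Centroid of excess rainfall: t_c = Σ P_i·t̄_i / ΣP_i = 1.0155 h (block centres at 0.5, 1.5 h).
Hydrograph peak occurs at t = 2 h, so basin lag t_L = 2 − 1.0155 = 0.98 h.

t_L ≈ 0.98 h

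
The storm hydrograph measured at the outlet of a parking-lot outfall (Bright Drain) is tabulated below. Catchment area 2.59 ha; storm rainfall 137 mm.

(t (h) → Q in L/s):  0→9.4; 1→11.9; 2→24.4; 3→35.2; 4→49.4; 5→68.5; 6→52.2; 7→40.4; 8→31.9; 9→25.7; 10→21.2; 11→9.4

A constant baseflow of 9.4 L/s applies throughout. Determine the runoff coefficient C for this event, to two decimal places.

ΣQ_DR = 266.8 L/s; V = ΣQ_DR·Δt = 9.605 × 10^5 L.
Runoff depth d = V / A = 37.08 mm.
C = d / P = 37.08 / 137 = 0.27.

C ≈ 0.27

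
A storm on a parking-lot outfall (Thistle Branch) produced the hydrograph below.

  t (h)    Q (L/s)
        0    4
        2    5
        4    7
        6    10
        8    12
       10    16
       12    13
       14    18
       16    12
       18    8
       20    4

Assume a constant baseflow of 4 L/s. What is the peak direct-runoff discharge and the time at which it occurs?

Q_p = 14.0 L/s at t = 14 h

Subtracting baseflow gives direct-runoff ordinates: 0.0, 1.0, 3.0, 6.0, 8.0, 12.0, 9.0, 14.0, 8.0, 4.0, 0.0 L/s.
The maximum is 14.0 L/s, occurring at the reading for t = 14 h.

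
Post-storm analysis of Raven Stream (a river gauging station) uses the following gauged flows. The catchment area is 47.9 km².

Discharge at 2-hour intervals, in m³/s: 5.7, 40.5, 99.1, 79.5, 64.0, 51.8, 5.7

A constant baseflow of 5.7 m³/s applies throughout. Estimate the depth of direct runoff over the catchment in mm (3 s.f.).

Direct runoff: 0.0, 34.8, 93.4, 73.8, 58.3, 46.1, 0.0 m³/s; ΣQ_DR = 306.4 m³/s.
V = ΣQ_DR · Δt = 306.4 × 7200 s = 2.206 × 10^6 m³.
Over A = 47.9 km², depth = V / A = 46.1 mm.

d ≈ 46.1 mm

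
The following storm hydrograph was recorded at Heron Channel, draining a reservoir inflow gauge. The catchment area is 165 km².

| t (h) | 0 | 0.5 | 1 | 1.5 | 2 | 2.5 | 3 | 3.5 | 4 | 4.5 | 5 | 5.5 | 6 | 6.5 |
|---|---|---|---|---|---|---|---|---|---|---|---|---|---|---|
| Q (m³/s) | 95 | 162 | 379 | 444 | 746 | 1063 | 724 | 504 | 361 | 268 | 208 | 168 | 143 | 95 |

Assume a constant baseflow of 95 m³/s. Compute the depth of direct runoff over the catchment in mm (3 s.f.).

d ≈ 44.0 mm

Direct runoff: 0.0, 67.0, 284.0, 349.0, 651.0, 968.0, 629.0, 409.0, 266.0, 173.0, 113.0, 73.0, 48.0, 0.0 m³/s; ΣQ_DR = 4030 m³/s.
V = ΣQ_DR · Δt = 4030 × 1800 s = 7.254 × 10^6 m³.
Over A = 165 km², depth = V / A = 44.0 mm.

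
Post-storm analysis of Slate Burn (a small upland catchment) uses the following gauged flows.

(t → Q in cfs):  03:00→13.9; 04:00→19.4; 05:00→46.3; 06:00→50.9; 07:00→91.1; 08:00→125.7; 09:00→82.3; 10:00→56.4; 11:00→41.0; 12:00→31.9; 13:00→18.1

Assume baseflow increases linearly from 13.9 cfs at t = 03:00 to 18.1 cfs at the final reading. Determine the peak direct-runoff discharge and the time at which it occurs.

Subtracting baseflow gives direct-runoff ordinates: 0.00, 5.08, 31.56, 35.74, 75.52, 109.70, 65.88, 39.56, 23.74, 14.22, 0.00 cfs.
The maximum is 109.70 cfs, occurring at the reading for t = 08:00.

Q_p = 109.70 cfs at t = 08:00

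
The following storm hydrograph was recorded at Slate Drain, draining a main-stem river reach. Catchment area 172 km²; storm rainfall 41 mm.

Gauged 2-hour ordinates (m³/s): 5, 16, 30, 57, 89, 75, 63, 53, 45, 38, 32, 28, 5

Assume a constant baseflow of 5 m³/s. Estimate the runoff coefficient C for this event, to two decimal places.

ΣQ_DR = 471.0 m³/s; V = ΣQ_DR·Δt = 3.391 × 10^6 m³.
Runoff depth d = V / A = 19.72 mm.
C = d / P = 19.72 / 41 = 0.48.

C ≈ 0.48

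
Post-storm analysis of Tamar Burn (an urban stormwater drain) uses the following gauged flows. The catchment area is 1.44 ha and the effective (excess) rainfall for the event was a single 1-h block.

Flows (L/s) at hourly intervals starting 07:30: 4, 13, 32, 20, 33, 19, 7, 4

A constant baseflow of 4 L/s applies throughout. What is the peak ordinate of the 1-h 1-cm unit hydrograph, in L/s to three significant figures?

U_p ≈ 11.6 L/s

Direct runoff: 0.0, 9.0, 28.0, 16.0, 29.0, 15.0, 3.0, 0.0 L/s; ΣQ_DR = 100.0 L/s, peak = 29.0 L/s.
Runoff depth d = ΣQ_DR·Δt / A = 100.0 × 3600 / (1.44 ha) = 25.00 mm.
The 1-cm UH is the DRH scaled by (10 mm)/d, so U_p = 29.0 × 10/25.00 = 11.6 L/s.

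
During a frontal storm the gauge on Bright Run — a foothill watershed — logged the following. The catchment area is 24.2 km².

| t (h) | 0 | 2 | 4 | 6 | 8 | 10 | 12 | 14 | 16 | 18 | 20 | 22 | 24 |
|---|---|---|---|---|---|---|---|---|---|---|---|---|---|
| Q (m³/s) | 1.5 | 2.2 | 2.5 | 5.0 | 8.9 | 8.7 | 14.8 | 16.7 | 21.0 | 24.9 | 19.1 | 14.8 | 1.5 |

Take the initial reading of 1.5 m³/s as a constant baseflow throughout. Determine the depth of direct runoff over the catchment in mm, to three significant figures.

Direct runoff: 0.0, 0.7, 1.0, 3.5, 7.4, 7.2, 13.3, 15.2, 19.5, 23.4, 17.6, 13.3, 0.0 m³/s; ΣQ_DR = 122.1 m³/s.
V = ΣQ_DR · Δt = 122.1 × 7200 s = 8.791 × 10^5 m³.
Over A = 24.2 km², depth = V / A = 36.3 mm.

d ≈ 36.3 mm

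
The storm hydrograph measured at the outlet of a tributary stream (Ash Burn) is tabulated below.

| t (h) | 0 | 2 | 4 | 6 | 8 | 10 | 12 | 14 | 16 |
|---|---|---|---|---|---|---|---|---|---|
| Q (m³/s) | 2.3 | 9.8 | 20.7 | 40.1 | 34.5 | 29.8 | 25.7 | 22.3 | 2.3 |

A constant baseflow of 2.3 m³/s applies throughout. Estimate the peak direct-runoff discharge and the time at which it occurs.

Q_p = 37.8 m³/s at t = 6 h

Subtracting baseflow gives direct-runoff ordinates: 0.0, 7.5, 18.4, 37.8, 32.2, 27.5, 23.4, 20.0, 0.0 m³/s.
The maximum is 37.8 m³/s, occurring at the reading for t = 6 h.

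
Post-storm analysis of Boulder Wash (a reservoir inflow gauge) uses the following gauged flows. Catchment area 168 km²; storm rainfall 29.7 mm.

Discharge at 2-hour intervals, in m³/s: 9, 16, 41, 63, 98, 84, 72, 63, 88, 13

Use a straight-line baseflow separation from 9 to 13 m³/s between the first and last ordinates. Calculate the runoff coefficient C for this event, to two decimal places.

C ≈ 0.63

ΣQ_DR = 437.0 m³/s; V = ΣQ_DR·Δt = 3.146 × 10^6 m³.
Runoff depth d = V / A = 18.73 mm.
C = d / P = 18.73 / 29.7 = 0.63.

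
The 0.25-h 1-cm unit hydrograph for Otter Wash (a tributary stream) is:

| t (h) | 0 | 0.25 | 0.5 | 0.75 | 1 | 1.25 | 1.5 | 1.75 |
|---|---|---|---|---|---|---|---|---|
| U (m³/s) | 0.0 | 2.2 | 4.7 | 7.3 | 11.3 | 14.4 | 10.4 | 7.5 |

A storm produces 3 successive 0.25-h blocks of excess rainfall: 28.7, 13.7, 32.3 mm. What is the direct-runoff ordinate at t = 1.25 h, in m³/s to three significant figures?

Q ≈ 80.4 m³/s

By discrete convolution, Q_j = Σ (P_i / 10 mm) · U_{j−i}.
At t = 1.25 h (j=5): Q = (28.7/10)·14.4 + (13.7/10)·11.3 + (32.3/10)·7.3 = 80.4 m³/s.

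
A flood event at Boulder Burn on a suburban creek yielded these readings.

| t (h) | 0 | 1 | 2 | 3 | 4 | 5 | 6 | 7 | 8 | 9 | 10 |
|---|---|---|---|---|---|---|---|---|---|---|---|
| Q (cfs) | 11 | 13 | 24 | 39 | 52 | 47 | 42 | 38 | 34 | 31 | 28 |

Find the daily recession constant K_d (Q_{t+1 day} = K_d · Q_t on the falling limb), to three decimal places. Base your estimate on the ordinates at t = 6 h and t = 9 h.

Between t = 6 h and t = 9 h the flow falls from 42 to 31 cfs over 3×1 h = 3 h.
Per-interval ratio K = (31/42)^(1/3) = 0.9037; K_d = K^(24/1) = 0.088.

K_d ≈ 0.088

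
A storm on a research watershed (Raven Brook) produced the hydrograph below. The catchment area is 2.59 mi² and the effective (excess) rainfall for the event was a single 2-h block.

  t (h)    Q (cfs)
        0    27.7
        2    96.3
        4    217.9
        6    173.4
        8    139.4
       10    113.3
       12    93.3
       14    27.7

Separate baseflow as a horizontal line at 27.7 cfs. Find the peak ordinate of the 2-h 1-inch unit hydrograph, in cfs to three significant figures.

Direct runoff: 0.0, 68.6, 190.2, 145.7, 111.7, 85.6, 65.6, 0.0 cfs; ΣQ_DR = 667.4 cfs, peak = 190.2 cfs.
Runoff depth d = ΣQ_DR·Δt / A = 667.4 × 7200 / (2.59 mi²) = 0.7986 in.
The 1-inch UH is the DRH scaled by (1 in)/d, so U_p = 190.2 × 1/0.7986 = 238 cfs.

U_p ≈ 238 cfs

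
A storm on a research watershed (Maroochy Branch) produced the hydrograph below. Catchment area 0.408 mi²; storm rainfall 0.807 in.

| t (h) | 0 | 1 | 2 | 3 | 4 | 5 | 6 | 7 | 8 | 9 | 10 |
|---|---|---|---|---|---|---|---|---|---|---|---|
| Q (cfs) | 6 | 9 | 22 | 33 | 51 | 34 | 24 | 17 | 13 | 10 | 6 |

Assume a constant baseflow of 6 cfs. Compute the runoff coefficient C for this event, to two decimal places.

C ≈ 0.75

ΣQ_DR = 159.0 cfs; V = ΣQ_DR·Δt = 5.724 × 10^5 ft³.
Runoff depth d = V / A = 0.6039 in.
C = d / P = 0.6039 / 0.807 = 0.75.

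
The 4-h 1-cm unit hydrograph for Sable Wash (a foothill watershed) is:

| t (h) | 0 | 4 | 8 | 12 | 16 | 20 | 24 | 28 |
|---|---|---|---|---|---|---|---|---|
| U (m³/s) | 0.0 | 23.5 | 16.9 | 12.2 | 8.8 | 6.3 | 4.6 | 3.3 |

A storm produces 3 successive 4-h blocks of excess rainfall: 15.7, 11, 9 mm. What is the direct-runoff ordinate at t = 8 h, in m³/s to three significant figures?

Q ≈ 52.4 m³/s

By discrete convolution, Q_j = Σ (P_i / 10 mm) · U_{j−i}.
At t = 8 h (j=2): Q = (15.7/10)·16.9 + (11/10)·23.5 + (9/10)·0.0 = 52.4 m³/s.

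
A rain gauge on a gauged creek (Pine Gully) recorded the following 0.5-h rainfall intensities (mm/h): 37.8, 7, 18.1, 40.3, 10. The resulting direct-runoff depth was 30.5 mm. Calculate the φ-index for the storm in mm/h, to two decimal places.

φ ≈ 11.73 mm/h

Only the 3 blocks with intensity above φ contribute runoff: 37.8, 18.1, 40.3 mm/h.
Σ(I−φ)·Δt = d  ⇒  (37.8+18.1+40.3 − 3φ)·0.5 = 30.5
φ = (96.20 − 30.5/0.5) / 3 = 11.73 mm/h.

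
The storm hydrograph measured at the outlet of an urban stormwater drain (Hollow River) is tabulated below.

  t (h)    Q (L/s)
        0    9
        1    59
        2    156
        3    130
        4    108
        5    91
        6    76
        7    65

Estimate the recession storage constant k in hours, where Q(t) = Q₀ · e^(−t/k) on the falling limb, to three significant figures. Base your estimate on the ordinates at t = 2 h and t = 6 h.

On the falling limb, Q drops from 156 to 76 L/s between t = 2 h and t = 6 h (Δt = 4 h).
k = −Δt / ln(Q₂/Q₁) = −4 / ln(76/156) = 5.56 h.

k ≈ 5.56 h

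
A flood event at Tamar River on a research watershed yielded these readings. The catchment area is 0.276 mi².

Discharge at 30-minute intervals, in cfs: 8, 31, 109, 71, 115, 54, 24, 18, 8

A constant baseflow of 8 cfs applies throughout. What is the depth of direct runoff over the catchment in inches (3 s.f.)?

Direct runoff: 0.0, 23.0, 101.0, 63.0, 107.0, 46.0, 16.0, 10.0, 0.0 cfs; ΣQ_DR = 366.0 cfs.
V = ΣQ_DR · Δt = 366.0 × 1800 s = 6.588 × 10^5 ft³.
Over A = 0.276 mi², depth = V / A = 1.03 in.

d ≈ 1.03 in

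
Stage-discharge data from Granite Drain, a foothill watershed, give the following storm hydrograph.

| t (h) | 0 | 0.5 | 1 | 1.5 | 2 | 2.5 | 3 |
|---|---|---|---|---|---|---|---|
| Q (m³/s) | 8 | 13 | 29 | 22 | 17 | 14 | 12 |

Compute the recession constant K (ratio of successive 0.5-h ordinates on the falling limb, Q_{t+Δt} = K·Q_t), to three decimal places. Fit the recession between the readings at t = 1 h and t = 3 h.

K ≈ 0.802

Using the recession-limb readings at t = 1 h and t = 3 h: Q falls from 29 to 12 m³/s over 4 intervals.
K = (Q₂/Q₁)^(1/4) = (12/29)^(1/4) = 0.802.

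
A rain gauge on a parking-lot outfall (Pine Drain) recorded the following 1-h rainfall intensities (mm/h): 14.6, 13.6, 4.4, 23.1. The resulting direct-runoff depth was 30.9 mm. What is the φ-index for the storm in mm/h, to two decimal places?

φ ≈ 6.80 mm/h

Only the 3 blocks with intensity above φ contribute runoff: 14.6, 13.6, 23.1 mm/h.
Σ(I−φ)·Δt = d  ⇒  (14.6+13.6+23.1 − 3φ)·1 = 30.9
φ = (51.30 − 30.9/1) / 3 = 6.80 mm/h.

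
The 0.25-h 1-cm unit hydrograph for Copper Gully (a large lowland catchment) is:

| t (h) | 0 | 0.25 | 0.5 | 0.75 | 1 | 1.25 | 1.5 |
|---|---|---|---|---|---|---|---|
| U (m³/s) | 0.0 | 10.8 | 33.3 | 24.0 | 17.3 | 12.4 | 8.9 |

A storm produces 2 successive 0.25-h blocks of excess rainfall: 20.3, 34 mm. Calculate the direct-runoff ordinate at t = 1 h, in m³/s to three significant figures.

By discrete convolution, Q_j = Σ (P_i / 10 mm) · U_{j−i}.
At t = 1 h (j=4): Q = (20.3/10)·17.3 + (34/10)·24.0 = 117 m³/s.

Q ≈ 117 m³/s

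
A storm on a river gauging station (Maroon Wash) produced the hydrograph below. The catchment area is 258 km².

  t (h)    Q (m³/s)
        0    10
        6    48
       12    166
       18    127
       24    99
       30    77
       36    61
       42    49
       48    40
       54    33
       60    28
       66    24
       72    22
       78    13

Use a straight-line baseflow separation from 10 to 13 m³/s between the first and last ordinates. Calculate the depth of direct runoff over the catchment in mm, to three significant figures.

Direct runoff: 0.00, 37.77, 155.54, 116.31, 88.08, 65.85, 49.62, 37.38, 28.15, 20.92, 15.69, 11.46, 9.23, 0.00 m³/s; ΣQ_DR = 636.0 m³/s.
V = ΣQ_DR · Δt = 636.0 × 21600 s = 1.374 × 10^7 m³.
Over A = 258 km², depth = V / A = 53.2 mm.

d ≈ 53.2 mm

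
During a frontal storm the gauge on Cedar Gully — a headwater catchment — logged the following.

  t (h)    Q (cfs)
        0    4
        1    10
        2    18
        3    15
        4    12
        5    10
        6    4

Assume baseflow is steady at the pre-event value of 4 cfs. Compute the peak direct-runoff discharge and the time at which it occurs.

Subtracting baseflow gives direct-runoff ordinates: 0.0, 6.0, 14.0, 11.0, 8.0, 6.0, 0.0 cfs.
The maximum is 14.0 cfs, occurring at the reading for t = 2 h.

Q_p = 14.0 cfs at t = 2 h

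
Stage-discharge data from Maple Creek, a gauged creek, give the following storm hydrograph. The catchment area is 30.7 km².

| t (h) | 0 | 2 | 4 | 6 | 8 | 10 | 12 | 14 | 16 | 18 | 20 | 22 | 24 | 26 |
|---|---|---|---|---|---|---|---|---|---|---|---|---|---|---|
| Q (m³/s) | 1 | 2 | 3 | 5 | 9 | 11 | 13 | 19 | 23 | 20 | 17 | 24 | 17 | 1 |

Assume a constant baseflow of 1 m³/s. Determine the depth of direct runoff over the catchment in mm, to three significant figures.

d ≈ 35.4 mm

Direct runoff: 0.0, 1.0, 2.0, 4.0, 8.0, 10.0, 12.0, 18.0, 22.0, 19.0, 16.0, 23.0, 16.0, 0.0 m³/s; ΣQ_DR = 151.0 m³/s.
V = ΣQ_DR · Δt = 151.0 × 7200 s = 1.087 × 10^6 m³.
Over A = 30.7 km², depth = V / A = 35.4 mm.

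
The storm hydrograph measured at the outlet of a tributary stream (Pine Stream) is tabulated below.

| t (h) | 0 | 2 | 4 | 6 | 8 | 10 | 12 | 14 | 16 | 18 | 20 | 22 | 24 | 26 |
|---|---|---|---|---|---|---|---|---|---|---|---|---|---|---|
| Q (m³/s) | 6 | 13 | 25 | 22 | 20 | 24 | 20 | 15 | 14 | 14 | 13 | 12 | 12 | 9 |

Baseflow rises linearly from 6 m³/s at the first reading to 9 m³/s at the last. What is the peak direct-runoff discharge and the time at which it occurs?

Q_p = 18.54 m³/s at t = 4 h

Subtracting baseflow gives direct-runoff ordinates: 0.00, 6.77, 18.54, 15.31, 13.08, 16.85, 12.62, 7.38, 6.15, 5.92, 4.69, 3.46, 3.23, 0.00 m³/s.
The maximum is 18.54 m³/s, occurring at the reading for t = 4 h.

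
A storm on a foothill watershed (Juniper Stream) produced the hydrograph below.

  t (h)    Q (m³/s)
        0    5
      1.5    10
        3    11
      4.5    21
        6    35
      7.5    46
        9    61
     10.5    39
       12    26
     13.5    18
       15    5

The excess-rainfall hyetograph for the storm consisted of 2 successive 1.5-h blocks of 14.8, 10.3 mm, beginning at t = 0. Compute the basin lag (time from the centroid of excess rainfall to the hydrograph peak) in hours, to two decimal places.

t_L ≈ 7.63 h

Centroid of excess rainfall: t_c = Σ P_i·t̄_i / ΣP_i = 1.3655 h (block centres at 0.75, 2.25 h).
Hydrograph peak occurs at t = 9 h, so basin lag t_L = 9 − 1.3655 = 7.63 h.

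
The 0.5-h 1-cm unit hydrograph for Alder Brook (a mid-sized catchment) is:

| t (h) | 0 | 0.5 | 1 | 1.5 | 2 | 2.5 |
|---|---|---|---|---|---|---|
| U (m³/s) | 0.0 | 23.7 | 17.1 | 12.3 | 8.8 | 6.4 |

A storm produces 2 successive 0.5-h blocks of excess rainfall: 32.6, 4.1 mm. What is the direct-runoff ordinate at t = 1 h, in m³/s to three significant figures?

Q ≈ 65.5 m³/s

By discrete convolution, Q_j = Σ (P_i / 10 mm) · U_{j−i}.
At t = 1 h (j=2): Q = (32.6/10)·17.1 + (4.1/10)·23.7 = 65.5 m³/s.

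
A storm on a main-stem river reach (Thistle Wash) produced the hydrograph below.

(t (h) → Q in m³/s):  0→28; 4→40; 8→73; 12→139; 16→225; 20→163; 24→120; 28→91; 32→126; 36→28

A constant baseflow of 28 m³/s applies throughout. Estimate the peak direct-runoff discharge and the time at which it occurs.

Q_p = 197.0 m³/s at t = 16 h

Subtracting baseflow gives direct-runoff ordinates: 0.0, 12.0, 45.0, 111.0, 197.0, 135.0, 92.0, 63.0, 98.0, 0.0 m³/s.
The maximum is 197.0 m³/s, occurring at the reading for t = 16 h.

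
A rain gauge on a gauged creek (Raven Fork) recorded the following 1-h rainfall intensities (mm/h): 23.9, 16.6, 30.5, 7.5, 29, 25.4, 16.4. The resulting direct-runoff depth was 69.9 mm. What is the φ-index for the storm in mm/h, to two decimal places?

φ ≈ 11.98 mm/h

Only the 6 blocks with intensity above φ contribute runoff: 23.9, 16.6, 30.5, 29, 25.4, 16.4 mm/h.
Σ(I−φ)·Δt = d  ⇒  (23.9+16.6+30.5+29+25.4+16.4 − 6φ)·1 = 69.9
φ = (141.8 − 69.9/1) / 6 = 11.98 mm/h.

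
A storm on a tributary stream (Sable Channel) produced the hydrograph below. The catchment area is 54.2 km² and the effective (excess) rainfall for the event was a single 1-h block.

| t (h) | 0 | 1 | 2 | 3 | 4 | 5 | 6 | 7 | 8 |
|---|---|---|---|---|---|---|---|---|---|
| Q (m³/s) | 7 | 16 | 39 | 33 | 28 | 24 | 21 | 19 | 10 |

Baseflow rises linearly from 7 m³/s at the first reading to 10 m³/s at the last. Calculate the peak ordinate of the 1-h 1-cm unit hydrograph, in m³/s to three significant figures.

Direct runoff: 0.00, 8.62, 31.25, 24.88, 19.50, 15.12, 11.75, 9.38, 0.00 m³/s; ΣQ_DR = 120.5 m³/s, peak = 31.25 m³/s.
Runoff depth d = ΣQ_DR·Δt / A = 120.5 × 3600 / (54.2 km²) = 8.004 mm.
The 1-cm UH is the DRH scaled by (10 mm)/d, so U_p = 31.25 × 10/8.004 = 39.0 m³/s.

U_p ≈ 39.0 m³/s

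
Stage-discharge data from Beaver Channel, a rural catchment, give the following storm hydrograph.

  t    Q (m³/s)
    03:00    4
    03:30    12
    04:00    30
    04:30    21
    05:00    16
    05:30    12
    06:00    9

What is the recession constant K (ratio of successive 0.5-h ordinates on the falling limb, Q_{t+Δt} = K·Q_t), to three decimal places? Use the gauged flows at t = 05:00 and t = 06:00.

K ≈ 0.750

Using the recession-limb readings at t = 05:00 and t = 06:00: Q falls from 16 to 9 m³/s over 2 intervals.
K = (Q₂/Q₁)^(1/2) = (9/16)^(1/2) = 0.750.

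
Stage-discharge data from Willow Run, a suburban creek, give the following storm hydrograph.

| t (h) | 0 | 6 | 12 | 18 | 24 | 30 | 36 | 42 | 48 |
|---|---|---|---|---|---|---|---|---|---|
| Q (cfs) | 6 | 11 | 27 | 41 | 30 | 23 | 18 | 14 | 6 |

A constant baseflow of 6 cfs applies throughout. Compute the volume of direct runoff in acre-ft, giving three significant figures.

Direct-runoff ordinates (Q − Q_b): 0.0, 5.0, 21.0, 35.0, 24.0, 17.0, 12.0, 8.0, 0.0 cfs.
ΣQ_DR = 122.0 cfs.
With Δt = 6 h = 21600 s, V = ΣQ_DR · Δt = 122.0 × 21600 = 2.64 × 10^6 ft³ = 60.5 acre-ft.

V ≈ 60.5 acre-ft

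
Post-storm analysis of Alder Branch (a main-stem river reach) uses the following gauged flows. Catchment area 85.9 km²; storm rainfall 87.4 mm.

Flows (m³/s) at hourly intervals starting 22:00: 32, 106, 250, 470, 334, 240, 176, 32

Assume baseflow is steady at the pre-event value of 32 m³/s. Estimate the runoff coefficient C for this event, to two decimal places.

ΣQ_DR = 1384 m³/s; V = ΣQ_DR·Δt = 4.982 × 10^6 m³.
Runoff depth d = V / A = 58.00 mm.
C = d / P = 58.00 / 87.4 = 0.66.

C ≈ 0.66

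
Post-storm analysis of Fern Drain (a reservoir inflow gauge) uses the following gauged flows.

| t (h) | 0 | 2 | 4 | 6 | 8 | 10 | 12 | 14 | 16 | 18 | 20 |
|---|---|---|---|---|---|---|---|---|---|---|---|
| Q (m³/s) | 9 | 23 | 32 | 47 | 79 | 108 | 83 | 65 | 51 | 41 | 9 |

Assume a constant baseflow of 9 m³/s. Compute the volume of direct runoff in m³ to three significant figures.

V ≈ 3.23 × 10^6 m³

Direct-runoff ordinates (Q − Q_b): 0.0, 14.0, 23.0, 38.0, 70.0, 99.0, 74.0, 56.0, 42.0, 32.0, 0.0 m³/s.
ΣQ_DR = 448.0 m³/s.
With Δt = 2 h = 7200 s, V = ΣQ_DR · Δt = 448.0 × 7200 = 3.23 × 10^6 m³.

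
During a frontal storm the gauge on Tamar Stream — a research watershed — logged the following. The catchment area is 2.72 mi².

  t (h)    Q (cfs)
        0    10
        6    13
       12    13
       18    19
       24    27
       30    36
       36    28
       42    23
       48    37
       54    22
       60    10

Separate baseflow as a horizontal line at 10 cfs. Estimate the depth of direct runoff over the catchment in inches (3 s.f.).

Direct runoff: 0.0, 3.0, 3.0, 9.0, 17.0, 26.0, 18.0, 13.0, 27.0, 12.0, 0.0 cfs; ΣQ_DR = 128.0 cfs.
V = ΣQ_DR · Δt = 128.0 × 21600 s = 2.765 × 10^6 ft³.
Over A = 2.72 mi², depth = V / A = 0.438 in.

d ≈ 0.438 in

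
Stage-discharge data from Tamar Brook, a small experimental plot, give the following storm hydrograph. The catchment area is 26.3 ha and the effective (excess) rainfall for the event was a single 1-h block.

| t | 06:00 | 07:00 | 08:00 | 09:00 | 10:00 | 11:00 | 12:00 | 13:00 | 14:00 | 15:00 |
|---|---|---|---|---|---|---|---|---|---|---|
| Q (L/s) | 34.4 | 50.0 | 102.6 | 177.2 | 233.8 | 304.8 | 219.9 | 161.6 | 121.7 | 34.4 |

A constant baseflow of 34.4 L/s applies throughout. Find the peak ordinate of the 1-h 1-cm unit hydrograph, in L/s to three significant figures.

U_p ≈ 180 L/s

Direct runoff: 0.0, 15.6, 68.2, 142.8, 199.4, 270.4, 185.5, 127.2, 87.3, 0.0 L/s; ΣQ_DR = 1096 L/s, peak = 270.4 L/s.
Runoff depth d = ΣQ_DR·Δt / A = 1096 × 3600 / (26.3 ha) = 15.01 mm.
The 1-cm UH is the DRH scaled by (10 mm)/d, so U_p = 270.4 × 10/15.01 = 180 L/s.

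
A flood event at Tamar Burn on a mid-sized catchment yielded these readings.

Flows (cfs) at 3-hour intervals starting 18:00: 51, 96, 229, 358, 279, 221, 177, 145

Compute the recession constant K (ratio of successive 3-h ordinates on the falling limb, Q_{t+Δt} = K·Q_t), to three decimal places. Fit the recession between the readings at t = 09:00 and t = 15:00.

Using the recession-limb readings at t = 09:00 and t = 15:00: Q falls from 221 to 145 cfs over 2 intervals.
K = (Q₂/Q₁)^(1/2) = (145/221)^(1/2) = 0.810.

K ≈ 0.810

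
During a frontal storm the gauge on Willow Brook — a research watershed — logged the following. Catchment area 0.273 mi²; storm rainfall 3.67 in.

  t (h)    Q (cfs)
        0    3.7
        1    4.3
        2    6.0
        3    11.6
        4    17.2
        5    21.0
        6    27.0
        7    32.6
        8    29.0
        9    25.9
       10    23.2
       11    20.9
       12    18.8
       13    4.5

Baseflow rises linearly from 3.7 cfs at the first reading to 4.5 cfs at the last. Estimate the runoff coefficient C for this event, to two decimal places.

ΣQ_DR = 188.3 cfs; V = ΣQ_DR·Δt = 6.779 × 10^5 ft³.
Runoff depth d = V / A = 1.069 in.
C = d / P = 1.069 / 3.67 = 0.29.

C ≈ 0.29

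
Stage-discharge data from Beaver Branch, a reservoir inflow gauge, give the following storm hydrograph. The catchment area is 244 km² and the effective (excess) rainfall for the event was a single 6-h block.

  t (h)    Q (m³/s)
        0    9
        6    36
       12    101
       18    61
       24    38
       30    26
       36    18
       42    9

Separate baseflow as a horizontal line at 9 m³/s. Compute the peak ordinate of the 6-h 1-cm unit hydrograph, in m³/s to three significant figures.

U_p ≈ 46.0 m³/s

Direct runoff: 0.0, 27.0, 92.0, 52.0, 29.0, 17.0, 9.0, 0.0 m³/s; ΣQ_DR = 226.0 m³/s, peak = 92.0 m³/s.
Runoff depth d = ΣQ_DR·Δt / A = 226.0 × 21600 / (244 km²) = 20.01 mm.
The 1-cm UH is the DRH scaled by (10 mm)/d, so U_p = 92.0 × 10/20.01 = 46.0 m³/s.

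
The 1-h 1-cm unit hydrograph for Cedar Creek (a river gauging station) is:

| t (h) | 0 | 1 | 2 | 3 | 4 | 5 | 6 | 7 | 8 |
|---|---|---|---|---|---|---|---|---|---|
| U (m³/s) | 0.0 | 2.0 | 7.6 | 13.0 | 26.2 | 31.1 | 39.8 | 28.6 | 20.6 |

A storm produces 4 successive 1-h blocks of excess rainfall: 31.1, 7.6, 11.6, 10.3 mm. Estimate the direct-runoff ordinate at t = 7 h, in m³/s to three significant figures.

By discrete convolution, Q_j = Σ (P_i / 10 mm) · U_{j−i}.
At t = 7 h (j=7): Q = (31.1/10)·28.6 + (7.6/10)·39.8 + (11.6/10)·31.1 + (10.3/10)·26.2 = 182 m³/s.

Q ≈ 182 m³/s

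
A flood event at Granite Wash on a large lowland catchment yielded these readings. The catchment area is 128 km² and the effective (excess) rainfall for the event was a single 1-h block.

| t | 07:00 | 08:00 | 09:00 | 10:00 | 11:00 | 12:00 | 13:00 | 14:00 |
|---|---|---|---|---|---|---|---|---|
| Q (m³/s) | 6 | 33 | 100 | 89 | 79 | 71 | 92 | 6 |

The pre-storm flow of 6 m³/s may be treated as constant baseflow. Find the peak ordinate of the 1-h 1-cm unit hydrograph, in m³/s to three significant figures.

U_p ≈ 78.1 m³/s

Direct runoff: 0.0, 27.0, 94.0, 83.0, 73.0, 65.0, 86.0, 0.0 m³/s; ΣQ_DR = 428.0 m³/s, peak = 94.0 m³/s.
Runoff depth d = ΣQ_DR·Δt / A = 428.0 × 3600 / (128 km²) = 12.04 mm.
The 1-cm UH is the DRH scaled by (10 mm)/d, so U_p = 94.0 × 10/12.04 = 78.1 m³/s.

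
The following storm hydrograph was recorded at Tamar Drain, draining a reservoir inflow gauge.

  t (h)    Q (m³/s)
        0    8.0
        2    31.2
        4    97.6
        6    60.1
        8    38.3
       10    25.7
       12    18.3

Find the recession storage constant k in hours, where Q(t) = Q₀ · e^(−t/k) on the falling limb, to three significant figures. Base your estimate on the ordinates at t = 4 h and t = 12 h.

On the falling limb, Q drops from 97.6 to 18.3 m³/s between t = 4 h and t = 12 h (Δt = 8 h).
k = −Δt / ln(Q₂/Q₁) = −8 / ln(18.3/97.6) = 4.78 h.

k ≈ 4.78 h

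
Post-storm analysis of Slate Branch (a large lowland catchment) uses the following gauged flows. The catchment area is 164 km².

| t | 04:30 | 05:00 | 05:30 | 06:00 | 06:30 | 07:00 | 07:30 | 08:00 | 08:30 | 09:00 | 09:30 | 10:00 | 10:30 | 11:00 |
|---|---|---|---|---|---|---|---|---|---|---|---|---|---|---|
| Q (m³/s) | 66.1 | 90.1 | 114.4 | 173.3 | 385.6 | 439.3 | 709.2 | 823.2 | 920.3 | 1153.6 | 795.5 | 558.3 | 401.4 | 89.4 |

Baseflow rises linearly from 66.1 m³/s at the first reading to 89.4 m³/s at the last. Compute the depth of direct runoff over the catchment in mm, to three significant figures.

Direct runoff: 0.00, 22.21, 44.72, 101.82, 312.33, 364.24, 632.35, 744.55, 839.86, 1071.37, 711.48, 472.48, 313.79, 0.00 m³/s; ΣQ_DR = 5631 m³/s.
V = ΣQ_DR · Δt = 5631 × 1800 s = 1.014 × 10^7 m³.
Over A = 164 km², depth = V / A = 61.8 mm.

d ≈ 61.8 mm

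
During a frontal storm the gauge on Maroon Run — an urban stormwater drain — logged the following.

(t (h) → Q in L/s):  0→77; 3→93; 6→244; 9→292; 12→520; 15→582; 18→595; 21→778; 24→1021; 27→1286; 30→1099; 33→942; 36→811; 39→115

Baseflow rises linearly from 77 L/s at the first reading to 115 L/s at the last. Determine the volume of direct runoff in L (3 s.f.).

Direct-runoff ordinates (Q − Q_b): 0.00, 13.08, 161.15, 206.23, 431.31, 490.38, 500.46, 680.54, 920.62, 1182.69, 992.77, 832.85, 698.92, 0.00 L/s.
ΣQ_DR = 7111 L/s.
With Δt = 3 h = 10800 s, V = ΣQ_DR · Δt = 7111 × 10800 = 7.68 × 10^7 L.

V ≈ 7.68 × 10^7 L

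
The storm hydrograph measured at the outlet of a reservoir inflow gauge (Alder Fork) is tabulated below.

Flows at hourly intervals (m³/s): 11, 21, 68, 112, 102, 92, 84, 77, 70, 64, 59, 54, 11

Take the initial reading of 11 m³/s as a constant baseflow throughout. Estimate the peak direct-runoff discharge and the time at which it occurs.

Subtracting baseflow gives direct-runoff ordinates: 0.0, 10.0, 57.0, 101.0, 91.0, 81.0, 73.0, 66.0, 59.0, 53.0, 48.0, 43.0, 0.0 m³/s.
The maximum is 101.0 m³/s, occurring at the reading for t = 3 h.

Q_p = 101.0 m³/s at t = 3 h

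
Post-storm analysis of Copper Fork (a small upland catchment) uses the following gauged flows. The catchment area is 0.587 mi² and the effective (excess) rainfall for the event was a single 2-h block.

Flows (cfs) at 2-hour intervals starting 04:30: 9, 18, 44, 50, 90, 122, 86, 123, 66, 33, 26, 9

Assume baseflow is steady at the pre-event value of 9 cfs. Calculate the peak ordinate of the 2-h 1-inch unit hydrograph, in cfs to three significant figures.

U_p ≈ 38.0 cfs

Direct runoff: 0.0, 9.0, 35.0, 41.0, 81.0, 113.0, 77.0, 114.0, 57.0, 24.0, 17.0, 0.0 cfs; ΣQ_DR = 568.0 cfs, peak = 114.0 cfs.
Runoff depth d = ΣQ_DR·Δt / A = 568.0 × 7200 / (0.587 mi²) = 2.999 in.
The 1-inch UH is the DRH scaled by (1 in)/d, so U_p = 114.0 × 1/2.999 = 38.0 cfs.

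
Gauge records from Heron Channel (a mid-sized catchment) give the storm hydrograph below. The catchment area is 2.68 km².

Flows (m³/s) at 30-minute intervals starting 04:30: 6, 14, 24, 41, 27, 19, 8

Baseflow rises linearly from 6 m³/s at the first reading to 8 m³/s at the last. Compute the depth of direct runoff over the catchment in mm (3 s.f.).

d ≈ 60.4 mm

Direct runoff: 0.00, 7.67, 17.33, 34.00, 19.67, 11.33, 0.00 m³/s; ΣQ_DR = 90.00 m³/s.
V = ΣQ_DR · Δt = 90.00 × 1800 s = 1.620 × 10^5 m³.
Over A = 2.68 km², depth = V / A = 60.4 mm.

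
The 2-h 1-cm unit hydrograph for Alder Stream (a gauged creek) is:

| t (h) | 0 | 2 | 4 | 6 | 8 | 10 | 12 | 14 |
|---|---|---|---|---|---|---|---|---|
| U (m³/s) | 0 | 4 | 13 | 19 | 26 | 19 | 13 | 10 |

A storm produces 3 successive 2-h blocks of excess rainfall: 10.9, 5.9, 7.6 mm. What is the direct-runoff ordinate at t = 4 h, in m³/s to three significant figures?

By discrete convolution, Q_j = Σ (P_i / 10 mm) · U_{j−i}.
At t = 4 h (j=2): Q = (10.9/10)·13 + (5.9/10)·4 + (7.6/10)·0 = 16.5 m³/s.

Q ≈ 16.5 m³/s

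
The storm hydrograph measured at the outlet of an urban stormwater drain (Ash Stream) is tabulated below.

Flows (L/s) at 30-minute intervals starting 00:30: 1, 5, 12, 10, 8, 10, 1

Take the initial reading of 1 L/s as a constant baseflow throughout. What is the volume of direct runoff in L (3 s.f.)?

Direct-runoff ordinates (Q − Q_b): 0.0, 4.0, 11.0, 9.0, 7.0, 9.0, 0.0 L/s.
ΣQ_DR = 40.00 L/s.
With Δt = 0.5 h = 1800 s, V = ΣQ_DR · Δt = 40.00 × 1800 = 72000 L.

V ≈ 72000 L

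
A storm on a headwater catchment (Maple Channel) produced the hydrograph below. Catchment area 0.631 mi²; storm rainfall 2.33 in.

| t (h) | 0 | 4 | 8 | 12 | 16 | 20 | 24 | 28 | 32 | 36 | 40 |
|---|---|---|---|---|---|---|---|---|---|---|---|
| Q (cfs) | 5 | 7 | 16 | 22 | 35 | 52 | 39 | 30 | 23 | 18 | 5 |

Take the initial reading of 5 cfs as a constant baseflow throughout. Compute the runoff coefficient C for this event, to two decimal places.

C ≈ 0.83

ΣQ_DR = 197.0 cfs; V = ΣQ_DR·Δt = 2.837 × 10^6 ft³.
Runoff depth d = V / A = 1.935 in.
C = d / P = 1.935 / 2.33 = 0.83.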